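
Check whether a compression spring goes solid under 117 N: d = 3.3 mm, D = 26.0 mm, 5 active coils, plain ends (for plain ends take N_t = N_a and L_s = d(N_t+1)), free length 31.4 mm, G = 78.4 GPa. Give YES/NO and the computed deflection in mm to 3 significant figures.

k = Gd⁴/(8D³N_a) = (78.4×10³)(3.3⁴)/(8·26.0³·5) = 13.225 N/mm
N_t = 5; L_s = 3.3·6 = 19.8 mm; δ_solid = L₀ − L_s = 31.4 − 19.8 = 11.6 mm
δ = F/k = 117/13.225 = 8.847 mm
δ < δ_solid → spring does not go solid

NO, δ = 8.85 mm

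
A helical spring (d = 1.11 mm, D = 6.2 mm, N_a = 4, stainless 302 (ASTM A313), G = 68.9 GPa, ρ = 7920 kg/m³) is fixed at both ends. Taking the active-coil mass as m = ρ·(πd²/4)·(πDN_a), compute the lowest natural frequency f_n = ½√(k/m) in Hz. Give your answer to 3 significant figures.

2400 Hz

k = Gd⁴/(8D³N_a) = (68.9×10³)(1.11⁴)/(8·6.2³·4) = 13.715 N/mm = 13715 N/m
Wire length L = πDN_a = π·6.2·4 = 77.911 mm
m = ρ·(πd²/4)·L = 7920 × 0.96769×10⁻⁶ m² × 0.077911 m = 0.00059712 kg
f_n = ½√(k/m) = 0.5·√(13715/0.00059712) = 0.5·√(2.2968e+07) = 2396.2 Hz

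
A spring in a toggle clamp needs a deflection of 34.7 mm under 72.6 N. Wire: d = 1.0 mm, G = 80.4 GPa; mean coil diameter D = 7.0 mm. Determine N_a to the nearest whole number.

14

Required rate k = F/δ = 72.6/34.7 = 2.0922 N/mm
N_a = Gd⁴/(8D³k) = (80.4×10³ × 1.0⁴)/(8 × 7.0³ × 2.0922)
    = 80400 / 5741.05 = 14 → 14 coils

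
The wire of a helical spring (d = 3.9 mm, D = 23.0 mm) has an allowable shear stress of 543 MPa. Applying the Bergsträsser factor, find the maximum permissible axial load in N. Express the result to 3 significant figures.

442 N

C = D/d = 23.0/3.9 = 5.8974
K_B = (4C+2)/(4C−3) = 25.590/20.590 = 1.2428
τ_max = K·8FD/(πd³) → F_max = τ_allow·πd³/(8DK)
F_max = 543·π·3.9³/(8·23.0·1.2428) = 1.0119e+05/228.68 = 442.5 N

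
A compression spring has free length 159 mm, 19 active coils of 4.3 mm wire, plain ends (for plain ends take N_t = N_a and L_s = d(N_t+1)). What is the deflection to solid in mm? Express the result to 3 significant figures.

N_t = 19; L_s = 4.3·20 = 86 mm
δ_solid = L₀ − L_s = 159 − 86 = 73 mm

73.0 mm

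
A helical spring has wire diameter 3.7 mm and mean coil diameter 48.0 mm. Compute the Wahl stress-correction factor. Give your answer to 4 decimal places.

1.1100

C = D/d = 48.0/3.7 = 12.9730
K_W = (4C−1)/(4C−4) + 0.615/C = 50.892/47.892 + 0.0474 = 1.1100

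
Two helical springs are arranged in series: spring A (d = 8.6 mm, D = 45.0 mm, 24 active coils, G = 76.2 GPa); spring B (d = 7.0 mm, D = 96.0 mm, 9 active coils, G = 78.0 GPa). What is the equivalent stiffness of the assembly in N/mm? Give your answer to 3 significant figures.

2.62 N/mm

k_A = Gd⁴/(8D³N_a) = (76.2×10³)(8.6⁴)/(8·45.0³·24) = 23.824 N/mm
k_B = Gd⁴/(8D³N_a) = (78.0×10³)(7.0⁴)/(8·96.0³·9) = 2.94 N/mm
Series: 1/k_eq = 1/23.824 + 1/2.94 = 0.38212; k_eq = 2.617 N/mm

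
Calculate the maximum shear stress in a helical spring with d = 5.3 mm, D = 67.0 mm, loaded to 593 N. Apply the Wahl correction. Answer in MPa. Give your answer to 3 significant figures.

Spring index C = D/d = 67.0/5.3 = 12.6415
K_W = (4C−1)/(4C−4) + 0.615/C = 49.566/46.566 + 0.0486 = 1.1131
τ₀ = 8FD/(πd³) = 8·593·67.0/(π·5.3³) = 317848/467.71 = 679.58 MPa
τ_max = K·τ₀ = 1.1131 × 679.58 = 756.43 MPa

756 MPa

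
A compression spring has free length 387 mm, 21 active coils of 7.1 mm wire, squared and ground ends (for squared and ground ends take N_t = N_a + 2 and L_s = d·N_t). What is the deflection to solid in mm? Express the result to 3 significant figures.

224 mm

N_t = 23; L_s = 7.1·23 = 163.3 mm
δ_solid = L₀ − L_s = 387 − 163.3 = 223.7 mm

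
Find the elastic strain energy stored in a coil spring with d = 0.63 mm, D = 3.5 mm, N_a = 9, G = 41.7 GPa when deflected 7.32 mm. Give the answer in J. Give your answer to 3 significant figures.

0.0570 J

k = Gd⁴/(8D³N_a) = (41.7×10³)(0.63⁴)/(8·3.5³·9) = 2.128 N/mm
U = ½kδ² = 0.5 × 2.128 × 7.32² = 57.01 N·mm = 0.05701 J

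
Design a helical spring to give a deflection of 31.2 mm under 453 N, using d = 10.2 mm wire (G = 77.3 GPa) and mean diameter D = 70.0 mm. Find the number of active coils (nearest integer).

Required rate k = F/δ = 453/31.2 = 14.519 N/mm
N_a = Gd⁴/(8D³k) = (77.3×10³ × 10.2⁴)/(8 × 70.0³ × 14.519)
    = 8.3672e+08 / 3.98408e+07 = 21 → 21 coils

21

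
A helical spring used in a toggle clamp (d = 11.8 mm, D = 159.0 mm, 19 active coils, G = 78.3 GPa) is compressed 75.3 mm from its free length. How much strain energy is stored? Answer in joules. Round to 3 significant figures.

k = Gd⁴/(8D³N_a) = (78.3×10³)(11.8⁴)/(8·159.0³·19) = 2.4846 N/mm
U = ½kδ² = 0.5 × 2.4846 × 75.3² = 7043.9 N·mm = 7.0439 J

7.04 J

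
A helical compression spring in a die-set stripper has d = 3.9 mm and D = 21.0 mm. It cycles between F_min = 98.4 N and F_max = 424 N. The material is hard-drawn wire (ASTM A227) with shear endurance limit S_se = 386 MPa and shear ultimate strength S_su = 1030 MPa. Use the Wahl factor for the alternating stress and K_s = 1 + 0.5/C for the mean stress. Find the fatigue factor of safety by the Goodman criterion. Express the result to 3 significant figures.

C = D/d = 21.0/3.9 = 5.3846; K_W = (4C−1)/(4C−4)+0.615/C = 1.2853; K_s = 1+0.5/C = 1.0929
F_a = (F_max−F_min)/2 = 162.8 N; F_m = (F_max+F_min)/2 = 261.2 N
τ_a = K_W·8F_aD/(πd³) = 1.2853 × 146.76 = 188.63 MPa
τ_m = K_s·8F_mD/(πd³) = 1.0929 × 235.47 = 257.34 MPa
Goodman: 1/n_f = τ_a/S_se + τ_m/S_su = 188.63/386 + 257.34/1030 = 0.48868 + 0.24984 = 0.73852
n_f = 1/0.73852 = 1.354

1.35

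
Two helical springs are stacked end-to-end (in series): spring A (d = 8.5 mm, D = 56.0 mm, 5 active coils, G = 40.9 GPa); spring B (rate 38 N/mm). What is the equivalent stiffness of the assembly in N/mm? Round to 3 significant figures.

k_A = Gd⁴/(8D³N_a) = (40.9×10³)(8.5⁴)/(8·56.0³·5) = 30.393 N/mm
Series: 1/k_eq = 1/30.393 + 1/38 = 0.059218; k_eq = 16.887 N/mm

16.9 N/mm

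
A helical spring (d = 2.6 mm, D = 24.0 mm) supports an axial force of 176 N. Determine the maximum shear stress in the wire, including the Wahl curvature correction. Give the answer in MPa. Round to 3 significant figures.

709 MPa

Spring index C = D/d = 24.0/2.6 = 9.2308
K_W = (4C−1)/(4C−4) + 0.615/C = 35.923/32.923 + 0.0666 = 1.1577
τ₀ = 8FD/(πd³) = 8·176·24.0/(π·2.6³) = 33792/55.217 = 611.99 MPa
τ_max = K·τ₀ = 1.1577 × 611.99 = 708.53 MPa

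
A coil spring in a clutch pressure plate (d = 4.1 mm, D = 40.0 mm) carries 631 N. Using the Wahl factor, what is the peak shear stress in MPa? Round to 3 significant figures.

Spring index C = D/d = 40.0/4.1 = 9.7561
K_W = (4C−1)/(4C−4) + 0.615/C = 38.024/35.024 + 0.0630 = 1.1487
τ₀ = 8FD/(πd³) = 8·631·40.0/(π·4.1³) = 201920/216.52 = 932.56 MPa
τ_max = K·τ₀ = 1.1487 × 932.56 = 1071.2 MPa

1070 MPa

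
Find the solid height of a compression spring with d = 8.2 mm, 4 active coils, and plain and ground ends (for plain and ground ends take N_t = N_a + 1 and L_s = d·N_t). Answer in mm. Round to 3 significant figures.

41.0 mm

plain and ground ends: N_t = N_a + 1 = 4 + 1 = 5
L_s = d·N_t = 8.2 × 5 = 41 mm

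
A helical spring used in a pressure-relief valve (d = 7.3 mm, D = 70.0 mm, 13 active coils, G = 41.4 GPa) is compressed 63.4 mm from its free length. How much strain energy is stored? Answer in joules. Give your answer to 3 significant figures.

6.62 J

k = Gd⁴/(8D³N_a) = (41.4×10³)(7.3⁴)/(8·70.0³·13) = 3.2958 N/mm
U = ½kδ² = 0.5 × 3.2958 × 63.4² = 6623.9 N·mm = 6.6239 J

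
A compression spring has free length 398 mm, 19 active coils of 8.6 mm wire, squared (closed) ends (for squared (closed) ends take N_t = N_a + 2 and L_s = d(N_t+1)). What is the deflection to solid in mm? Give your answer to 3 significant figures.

N_t = 21; L_s = 8.6·22 = 189.2 mm
δ_solid = L₀ − L_s = 398 − 189.2 = 208.8 mm

209 mm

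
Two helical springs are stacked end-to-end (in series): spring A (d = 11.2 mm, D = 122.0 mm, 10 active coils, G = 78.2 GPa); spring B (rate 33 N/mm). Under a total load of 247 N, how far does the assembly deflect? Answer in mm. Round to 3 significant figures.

36.6 mm

k_A = Gd⁴/(8D³N_a) = (78.2×10³)(11.2⁴)/(8·122.0³·10) = 8.4705 N/mm
Series: 1/k_eq = 1/8.4705 + 1/33 = 0.14836; k_eq = 6.7404 N/mm
δ = F/k_eq = 247/6.7404 = 36.645 mm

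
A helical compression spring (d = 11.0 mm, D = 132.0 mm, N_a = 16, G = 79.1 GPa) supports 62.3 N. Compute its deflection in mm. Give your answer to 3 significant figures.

k = Gd⁴/(8D³N_a) = (79.1×10³)(11.0⁴)/(8·132.0³·16) = 3.9338 N/mm
δ = F/k = 62.3 / 3.9338 = 15.837 mm

15.8 mm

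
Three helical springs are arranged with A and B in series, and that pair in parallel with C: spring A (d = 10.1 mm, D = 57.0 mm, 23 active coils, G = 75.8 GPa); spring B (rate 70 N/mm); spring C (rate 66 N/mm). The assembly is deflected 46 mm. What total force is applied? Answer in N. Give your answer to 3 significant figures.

k_A = Gd⁴/(8D³N_a) = (75.8×10³)(10.1⁴)/(8·57.0³·23) = 23.148 N/mm
Springs A,B series: k_AB = 1/(1/23.148+1/70) = 17.396 N/mm; parallel with C: k_eq = 17.396+66 = 83.396 N/mm
F = k_eq·δ = 83.396·46 = 3836.2 N

3840 N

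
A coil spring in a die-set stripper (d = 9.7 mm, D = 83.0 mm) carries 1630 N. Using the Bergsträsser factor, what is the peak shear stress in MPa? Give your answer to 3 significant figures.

438 MPa

Spring index C = D/d = 83.0/9.7 = 8.5567
K_B = (4C+2)/(4C−3) = 36.227/31.227 = 1.1601
τ₀ = 8FD/(πd³) = 8·1630·83.0/(π·9.7³) = 1.08232e+06/2867.2 = 377.48 MPa
τ_max = K·τ₀ = 1.1601 × 377.48 = 437.92 MPa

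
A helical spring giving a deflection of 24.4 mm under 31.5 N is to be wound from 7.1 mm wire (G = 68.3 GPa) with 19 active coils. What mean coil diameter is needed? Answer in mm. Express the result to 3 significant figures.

96.0 mm

Required rate k = F/δ = 31.5/24.4 = 1.291 N/mm
D = (Gd⁴/(8N_a·k))^(1/3) = (68.3×10³·7.1⁴/(8·19·1.291))^(1/3)
  = (884484)^(1/3) = 95.9909 mm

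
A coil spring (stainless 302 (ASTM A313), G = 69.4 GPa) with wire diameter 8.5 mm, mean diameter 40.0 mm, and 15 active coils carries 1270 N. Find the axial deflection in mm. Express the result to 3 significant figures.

26.9 mm

k = Gd⁴/(8D³N_a) = (69.4×10³)(8.5⁴)/(8·40.0³·15) = 47.171 N/mm
δ = F/k = 1270 / 47.171 = 26.923 mm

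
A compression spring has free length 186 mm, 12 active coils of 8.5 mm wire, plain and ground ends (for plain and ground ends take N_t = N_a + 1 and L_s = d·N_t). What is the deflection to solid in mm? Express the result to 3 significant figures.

N_t = 13; L_s = 8.5·13 = 110.5 mm
δ_solid = L₀ − L_s = 186 − 110.5 = 75.5 mm

75.5 mm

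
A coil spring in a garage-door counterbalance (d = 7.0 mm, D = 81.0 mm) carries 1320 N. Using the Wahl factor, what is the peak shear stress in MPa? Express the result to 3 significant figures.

Spring index C = D/d = 81.0/7.0 = 11.5714
K_W = (4C−1)/(4C−4) + 0.615/C = 45.286/42.286 + 0.0531 = 1.1241
τ₀ = 8FD/(πd³) = 8·1320·81.0/(π·7.0³) = 855360/1077.6 = 793.79 MPa
τ_max = K·τ₀ = 1.1241 × 793.79 = 892.29 MPa

892 MPa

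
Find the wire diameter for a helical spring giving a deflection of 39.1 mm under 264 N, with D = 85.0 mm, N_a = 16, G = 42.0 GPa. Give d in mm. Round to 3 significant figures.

Required rate k = F/δ = 264/39.1 = 6.7519 N/mm
d = (8D³N_a·k / G)^(1/4) = (8·85.0³·16·6.7519 / (42.0×10³))^0.25
  = (12637)^0.25 = 10.6026 mm

10.6 mm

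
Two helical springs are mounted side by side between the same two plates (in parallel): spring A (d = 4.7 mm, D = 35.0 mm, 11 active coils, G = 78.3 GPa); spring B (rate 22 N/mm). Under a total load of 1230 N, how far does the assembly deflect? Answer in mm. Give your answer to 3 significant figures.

38.3 mm

k_A = Gd⁴/(8D³N_a) = (78.3×10³)(4.7⁴)/(8·35.0³·11) = 10.127 N/mm
Parallel: k_eq = 10.127 + 22 = 32.127 N/mm
δ = F/k_eq = 1230/32.127 = 38.286 mm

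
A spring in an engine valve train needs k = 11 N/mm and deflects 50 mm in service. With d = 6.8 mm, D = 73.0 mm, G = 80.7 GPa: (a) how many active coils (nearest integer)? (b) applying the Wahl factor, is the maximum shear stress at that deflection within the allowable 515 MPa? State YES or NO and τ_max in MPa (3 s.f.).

N_a = Gd⁴/(8D³k) = (80.7×10³)(6.8⁴)/(8·73.0³·11) = 5.04 → N_a = 5
Actual rate k = Gd⁴/(8D³·5) = 11.089 N/mm
Working load F = kδ = 11.089·50 = 554.43 N
C = 73.0/6.8 = 10.7353; K_W = (4C−1)/(4C−4)+0.615/C = 1.1343
τ_max = K_W·8FD/(πd³) = 1.1343·327.78 = 371.81 MPa
τ_max ≤ 515 MPa → acceptable

(a) 5 coils; (b) YES, τ_max = 372 MPa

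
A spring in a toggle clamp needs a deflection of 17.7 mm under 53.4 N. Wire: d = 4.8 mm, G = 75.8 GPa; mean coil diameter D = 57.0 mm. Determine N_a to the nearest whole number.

Required rate k = F/δ = 53.4/17.7 = 3.0169 N/mm
N_a = Gd⁴/(8D³k) = (75.8×10³ × 4.8⁴)/(8 × 57.0³ × 3.0169)
    = 4.02378e+07 / 4.46974e+06 = 9.002 → 9 coils

9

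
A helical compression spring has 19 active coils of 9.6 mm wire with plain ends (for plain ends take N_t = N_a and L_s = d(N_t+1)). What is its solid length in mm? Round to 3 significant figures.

192 mm

plain ends: N_t = N_a = 19
L_s = d·(N_t+1) = 9.6 × 20 = 192 mm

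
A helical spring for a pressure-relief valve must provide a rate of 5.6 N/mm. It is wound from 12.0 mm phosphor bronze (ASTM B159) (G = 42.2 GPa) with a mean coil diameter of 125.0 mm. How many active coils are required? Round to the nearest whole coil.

10

N_a = Gd⁴/(8D³k) = (42.2×10³ × 12.0⁴)/(8 × 125.0³ × 5.6)
    = 8.75059e+08 / 8.75e+07 = 10 → 10 coils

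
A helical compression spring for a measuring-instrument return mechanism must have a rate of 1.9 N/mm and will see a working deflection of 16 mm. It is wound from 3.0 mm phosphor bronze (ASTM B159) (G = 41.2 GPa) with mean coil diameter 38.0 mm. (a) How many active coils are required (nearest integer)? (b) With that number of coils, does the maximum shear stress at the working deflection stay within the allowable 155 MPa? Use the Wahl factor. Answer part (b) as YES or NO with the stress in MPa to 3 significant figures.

(a) 4 coils; (b) YES, τ_max = 121 MPa

N_a = Gd⁴/(8D³k) = (41.2×10³)(3.0⁴)/(8·38.0³·1.9) = 4.001 → N_a = 4
Actual rate k = Gd⁴/(8D³·4) = 1.9006 N/mm
Working load F = kδ = 1.9006·16 = 30.409 N
C = 38.0/3.0 = 12.6667; K_W = (4C−1)/(4C−4)+0.615/C = 1.1128
τ_max = K_W·8FD/(πd³) = 1.1128·108.98 = 121.28 MPa
τ_max ≤ 155 MPa → acceptable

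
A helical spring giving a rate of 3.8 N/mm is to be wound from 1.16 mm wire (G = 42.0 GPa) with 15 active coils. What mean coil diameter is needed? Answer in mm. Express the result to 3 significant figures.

5.50 mm

D = (Gd⁴/(8N_a·k))^(1/3) = (42.0×10³·1.16⁴/(8·15·3.8))^(1/3)
  = (166.769)^(1/3) = 5.5043 mm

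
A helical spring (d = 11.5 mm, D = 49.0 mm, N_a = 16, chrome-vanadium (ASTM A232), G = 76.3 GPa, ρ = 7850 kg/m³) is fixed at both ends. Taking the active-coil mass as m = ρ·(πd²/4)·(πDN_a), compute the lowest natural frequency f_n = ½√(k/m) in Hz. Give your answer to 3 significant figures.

k = Gd⁴/(8D³N_a) = (76.3×10³)(11.5⁴)/(8·49.0³·16) = 88.617 N/mm = 88617 N/m
Wire length L = πDN_a = π·49.0·16 = 2463 mm
m = ρ·(πd²/4)·L = 7850 × 103.87×10⁻⁶ m² × 2.463 m = 2.0083 kg
f_n = ½√(k/m) = 0.5·√(88617/2.0083) = 0.5·√(44126) = 105.03 Hz

105 Hz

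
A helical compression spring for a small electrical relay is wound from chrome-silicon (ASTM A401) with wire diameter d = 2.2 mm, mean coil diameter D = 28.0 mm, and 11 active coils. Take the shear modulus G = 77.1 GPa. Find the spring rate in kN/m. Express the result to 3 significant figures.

0.935 kN/m

k = Gd⁴/(8D³N_a) = (77.1×10³ × 2.2⁴) / (8 × 28.0³ × 11)
  = 1.80611e+06 / 1.93178e+06 = 0.93495 N/mm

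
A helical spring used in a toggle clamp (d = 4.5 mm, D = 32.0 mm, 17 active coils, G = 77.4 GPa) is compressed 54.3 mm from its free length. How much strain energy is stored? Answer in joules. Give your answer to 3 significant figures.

10.5 J

k = Gd⁴/(8D³N_a) = (77.4×10³)(4.5⁴)/(8·32.0³·17) = 7.122 N/mm
U = ½kδ² = 0.5 × 7.122 × 54.3² = 10500 N·mm = 10.5 J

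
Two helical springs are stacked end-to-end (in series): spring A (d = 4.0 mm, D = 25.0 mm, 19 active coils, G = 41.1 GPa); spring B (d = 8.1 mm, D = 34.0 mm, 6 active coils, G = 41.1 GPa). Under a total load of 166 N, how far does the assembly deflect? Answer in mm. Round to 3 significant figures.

k_A = Gd⁴/(8D³N_a) = (41.1×10³)(4.0⁴)/(8·25.0³·19) = 4.4301 N/mm
k_B = Gd⁴/(8D³N_a) = (41.1×10³)(8.1⁴)/(8·34.0³·6) = 93.779 N/mm
Series: 1/k_eq = 1/4.4301 + 1/93.779 = 0.23639; k_eq = 4.2303 N/mm
δ = F/k_eq = 166/4.2303 = 39.241 mm

39.2 mm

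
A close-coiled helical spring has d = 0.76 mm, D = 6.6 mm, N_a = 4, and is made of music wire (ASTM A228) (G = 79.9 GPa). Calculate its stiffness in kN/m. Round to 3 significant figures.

2.90 kN/m

k = Gd⁴/(8D³N_a) = (79.9×10³ × 0.76⁴) / (8 × 6.6³ × 4)
  = 26656.4 / 9199.87 = 2.8975 N/mm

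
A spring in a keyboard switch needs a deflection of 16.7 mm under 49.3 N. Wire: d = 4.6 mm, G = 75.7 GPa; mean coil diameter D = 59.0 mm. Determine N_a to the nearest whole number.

7

Required rate k = F/δ = 49.3/16.7 = 2.9521 N/mm
N_a = Gd⁴/(8D³k) = (75.7×10³ × 4.6⁴)/(8 × 59.0³ × 2.9521)
    = 3.38943e+07 / 4.85039e+06 = 6.988 → 7 coils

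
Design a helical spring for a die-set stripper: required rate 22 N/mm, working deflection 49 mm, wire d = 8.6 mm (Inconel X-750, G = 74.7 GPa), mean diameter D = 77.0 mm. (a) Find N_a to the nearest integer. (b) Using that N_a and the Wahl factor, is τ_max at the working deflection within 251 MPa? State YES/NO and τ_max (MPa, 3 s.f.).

N_a = Gd⁴/(8D³k) = (74.7×10³)(8.6⁴)/(8·77.0³·22) = 5.085 → N_a = 5
Actual rate k = Gd⁴/(8D³·5) = 22.376 N/mm
Working load F = kδ = 22.376·49 = 1096.4 N
C = 77.0/8.6 = 8.9535; K_W = (4C−1)/(4C−4)+0.615/C = 1.1630
τ_max = K_W·8FD/(πd³) = 1.1630·338 = 393.09 MPa
τ_max > 251 MPa → exceeds allowable

(a) 5 coils; (b) NO, τ_max = 393 MPa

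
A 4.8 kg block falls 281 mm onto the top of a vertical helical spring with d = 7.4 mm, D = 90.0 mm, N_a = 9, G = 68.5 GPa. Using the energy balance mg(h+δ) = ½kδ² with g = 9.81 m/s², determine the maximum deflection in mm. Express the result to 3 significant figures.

k = Gd⁴/(8D³N_a) = (68.5×10³)(7.4⁴)/(8·90.0³·9) = 3.9134 N/mm
W = mg = 4.8 × 9.81 = 47.088 N
½kδ² − Wδ − Wh = 0 → δ = (W + √(W² + 2kWh))/k
δ = (47.088 + √(2217.3 + 103563))/3.9134 = (47.088 + 325.24)/3.9134 = 95.141 mm

95.1 mm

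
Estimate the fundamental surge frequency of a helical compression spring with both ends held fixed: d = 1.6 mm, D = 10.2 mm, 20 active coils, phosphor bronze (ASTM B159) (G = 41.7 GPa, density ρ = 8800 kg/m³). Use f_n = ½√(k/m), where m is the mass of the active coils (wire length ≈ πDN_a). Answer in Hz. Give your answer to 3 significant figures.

k = Gd⁴/(8D³N_a) = (41.7×10³)(1.6⁴)/(8·10.2³·20) = 1.6095 N/mm = 1609.5 N/m
Wire length L = πDN_a = π·10.2·20 = 640.88 mm
m = ρ·(πd²/4)·L = 8800 × 2.0106×10⁻⁶ m² × 0.64088 m = 0.011339 kg
f_n = ½√(k/m) = 0.5·√(1609.5/0.011339) = 0.5·√(1.4194e+05) = 188.37 Hz

188 Hz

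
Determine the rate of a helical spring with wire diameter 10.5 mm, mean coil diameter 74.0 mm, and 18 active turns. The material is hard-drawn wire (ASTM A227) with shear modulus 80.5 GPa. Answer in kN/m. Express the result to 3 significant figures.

16.8 kN/m

k = Gd⁴/(8D³N_a) = (80.5×10³ × 10.5⁴) / (8 × 74.0³ × 18)
  = 9.78483e+08 / 5.83523e+07 = 16.769 N/mm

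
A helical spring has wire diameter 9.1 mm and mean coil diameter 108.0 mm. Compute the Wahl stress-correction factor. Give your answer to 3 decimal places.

1.121

C = D/d = 108.0/9.1 = 11.8681
K_W = (4C−1)/(4C−4) + 0.615/C = 46.473/43.473 + 0.0518 = 1.1208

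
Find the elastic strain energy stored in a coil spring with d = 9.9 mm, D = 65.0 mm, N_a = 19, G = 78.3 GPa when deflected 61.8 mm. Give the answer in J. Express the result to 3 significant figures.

k = Gd⁴/(8D³N_a) = (78.3×10³)(9.9⁴)/(8·65.0³·19) = 18.019 N/mm
U = ½kδ² = 0.5 × 18.019 × 61.8² = 34409 N·mm = 34.409 J

34.4 J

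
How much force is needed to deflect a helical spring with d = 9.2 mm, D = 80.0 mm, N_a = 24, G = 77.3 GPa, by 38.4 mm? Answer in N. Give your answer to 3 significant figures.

216 N

k = Gd⁴/(8D³N_a) = (77.3×10³)(9.2⁴)/(8·80.0³·24) = 5.6333 N/mm
F = k·δ = 5.6333 × 38.4 = 216.32 N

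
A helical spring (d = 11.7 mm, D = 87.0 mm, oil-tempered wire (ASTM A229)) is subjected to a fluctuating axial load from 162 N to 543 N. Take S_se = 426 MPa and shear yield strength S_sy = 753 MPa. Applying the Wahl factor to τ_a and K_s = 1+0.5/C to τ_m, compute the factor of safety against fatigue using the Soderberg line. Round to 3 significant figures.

C = D/d = 87.0/11.7 = 7.4359; K_W = (4C−1)/(4C−4)+0.615/C = 1.1992; K_s = 1+0.5/C = 1.0672
F_a = (F_max−F_min)/2 = 190.5 N; F_m = (F_max+F_min)/2 = 352.5 N
τ_a = K_W·8F_aD/(πd³) = 1.1992 × 26.351 = 31.601 MPa
τ_m = K_s·8F_mD/(πd³) = 1.0672 × 48.76 = 52.038 MPa
Soderberg: 1/n_f = τ_a/S_se + τ_m/S_sy = 31.601/426 + 52.038/753 = 0.07418 + 0.06911 = 0.14329
n_f = 1/0.14329 = 6.979

6.98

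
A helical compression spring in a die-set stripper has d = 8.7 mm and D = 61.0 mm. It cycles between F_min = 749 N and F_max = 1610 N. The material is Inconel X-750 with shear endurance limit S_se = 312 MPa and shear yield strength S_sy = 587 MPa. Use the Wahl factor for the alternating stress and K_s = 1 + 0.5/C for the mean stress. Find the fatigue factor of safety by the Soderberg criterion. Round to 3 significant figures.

C = D/d = 61.0/8.7 = 7.0115; K_W = (4C−1)/(4C−4)+0.615/C = 1.2125; K_s = 1+0.5/C = 1.0713
F_a = (F_max−F_min)/2 = 430.5 N; F_m = (F_max+F_min)/2 = 1179.5 N
τ_a = K_W·8F_aD/(πd³) = 1.2125 × 101.55 = 123.13 MPa
τ_m = K_s·8F_mD/(πd³) = 1.0713 × 278.23 = 298.08 MPa
Soderberg: 1/n_f = τ_a/S_se + τ_m/S_sy = 123.13/312 + 298.08/587 = 0.39464 + 0.50779 = 0.90244
n_f = 1/0.90244 = 1.108

1.11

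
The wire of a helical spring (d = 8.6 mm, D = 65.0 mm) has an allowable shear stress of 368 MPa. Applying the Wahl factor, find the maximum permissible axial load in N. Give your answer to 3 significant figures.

1180 N

C = D/d = 65.0/8.6 = 7.5581
K_W = (4C−1)/(4C−4) + 0.615/C = 29.233/26.233 + 0.0814 = 1.1957
τ_max = K·8FD/(πd³) → F_max = τ_allow·πd³/(8DK)
F_max = 368·π·8.6³/(8·65.0·1.1957) = 7.3535e+05/621.78 = 1182.7 N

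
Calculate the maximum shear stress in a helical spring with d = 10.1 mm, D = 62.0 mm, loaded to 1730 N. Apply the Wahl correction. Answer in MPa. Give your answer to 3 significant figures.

330 MPa

Spring index C = D/d = 62.0/10.1 = 6.1386
K_W = (4C−1)/(4C−4) + 0.615/C = 23.554/20.554 + 0.1002 = 1.2461
τ₀ = 8FD/(πd³) = 8·1730·62.0/(π·10.1³) = 858080/3236.8 = 265.1 MPa
τ_max = K·τ₀ = 1.2461 × 265.1 = 330.35 MPa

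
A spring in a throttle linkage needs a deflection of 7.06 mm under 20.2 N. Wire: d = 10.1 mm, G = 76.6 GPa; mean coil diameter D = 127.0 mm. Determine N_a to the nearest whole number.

Required rate k = F/δ = 20.2/7.06 = 2.8612 N/mm
N_a = Gd⁴/(8D³k) = (76.6×10³ × 10.1⁴)/(8 × 127.0³ × 2.8612)
    = 7.97103e+08 / 4.68865e+07 = 17 → 17 coils

17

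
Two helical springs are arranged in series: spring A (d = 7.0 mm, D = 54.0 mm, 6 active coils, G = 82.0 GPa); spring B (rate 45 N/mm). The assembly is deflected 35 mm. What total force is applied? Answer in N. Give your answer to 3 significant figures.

577 N

k_A = Gd⁴/(8D³N_a) = (82.0×10³)(7.0⁴)/(8·54.0³·6) = 26.049 N/mm
Series: 1/k_eq = 1/26.049 + 1/45 = 0.060612; k_eq = 16.498 N/mm
F = k_eq·δ = 16.498·35 = 577.44 N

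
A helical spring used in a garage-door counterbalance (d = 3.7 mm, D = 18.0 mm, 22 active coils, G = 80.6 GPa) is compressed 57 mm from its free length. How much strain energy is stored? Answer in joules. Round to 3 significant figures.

k = Gd⁴/(8D³N_a) = (80.6×10³)(3.7⁴)/(8·18.0³·22) = 14.717 N/mm
U = ½kδ² = 0.5 × 14.717 × 57² = 23907 N·mm = 23.907 J

23.9 J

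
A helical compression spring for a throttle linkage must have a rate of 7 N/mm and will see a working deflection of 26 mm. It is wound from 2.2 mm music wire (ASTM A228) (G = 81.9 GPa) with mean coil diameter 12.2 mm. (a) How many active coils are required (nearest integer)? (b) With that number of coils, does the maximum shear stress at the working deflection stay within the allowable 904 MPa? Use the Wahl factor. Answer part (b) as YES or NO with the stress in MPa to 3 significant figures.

(a) 19 coils; (b) YES, τ_max = 673 MPa

N_a = Gd⁴/(8D³k) = (81.9×10³)(2.2⁴)/(8·12.2³·7) = 18.87 → N_a = 19
Actual rate k = Gd⁴/(8D³·19) = 6.9511 N/mm
Working load F = kδ = 6.9511·26 = 180.73 N
C = 12.2/2.2 = 5.5455; K_W = (4C−1)/(4C−4)+0.615/C = 1.2759
τ_max = K_W·8FD/(πd³) = 1.2759·527.3 = 672.78 MPa
τ_max ≤ 904 MPa → acceptable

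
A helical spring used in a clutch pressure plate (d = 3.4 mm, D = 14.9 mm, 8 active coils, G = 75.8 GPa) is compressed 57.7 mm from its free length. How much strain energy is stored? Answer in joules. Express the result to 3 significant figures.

79.6 J

k = Gd⁴/(8D³N_a) = (75.8×10³)(3.4⁴)/(8·14.9³·8) = 47.846 N/mm
U = ½kδ² = 0.5 × 47.846 × 57.7² = 79647 N·mm = 79.647 J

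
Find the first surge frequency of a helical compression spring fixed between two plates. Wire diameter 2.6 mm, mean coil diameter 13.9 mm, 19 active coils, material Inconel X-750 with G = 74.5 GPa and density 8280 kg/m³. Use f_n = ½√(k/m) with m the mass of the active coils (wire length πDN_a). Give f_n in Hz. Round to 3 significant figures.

k = Gd⁴/(8D³N_a) = (74.5×10³)(2.6⁴)/(8·13.9³·19) = 8.3399 N/mm = 8339.9 N/m
Wire length L = πDN_a = π·13.9·19 = 829.69 mm
m = ρ·(πd²/4)·L = 8280 × 5.3093×10⁻⁶ m² × 0.82969 m = 0.036474 kg
f_n = ½√(k/m) = 0.5·√(8339.9/0.036474) = 0.5·√(2.2865e+05) = 239.09 Hz

239 Hz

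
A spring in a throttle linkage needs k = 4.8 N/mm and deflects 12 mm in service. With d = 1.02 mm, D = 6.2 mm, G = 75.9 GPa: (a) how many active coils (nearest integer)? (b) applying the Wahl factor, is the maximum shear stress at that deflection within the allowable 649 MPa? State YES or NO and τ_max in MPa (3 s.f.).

N_a = Gd⁴/(8D³k) = (75.9×10³)(1.02⁴)/(8·6.2³·4.8) = 8.977 → N_a = 9
Actual rate k = Gd⁴/(8D³·9) = 4.7878 N/mm
Working load F = kδ = 4.7878·12 = 57.453 N
C = 6.2/1.02 = 6.0784; K_W = (4C−1)/(4C−4)+0.615/C = 1.2489
τ_max = K_W·8FD/(πd³) = 1.2489·854.77 = 1067.5 MPa
τ_max > 649 MPa → exceeds allowable

(a) 9 coils; (b) NO, τ_max = 1070 MPa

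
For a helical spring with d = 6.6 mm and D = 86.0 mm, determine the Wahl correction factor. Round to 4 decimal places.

1.1095

C = D/d = 86.0/6.6 = 13.0303
K_W = (4C−1)/(4C−4) + 0.615/C = 51.121/48.121 + 0.0472 = 1.1095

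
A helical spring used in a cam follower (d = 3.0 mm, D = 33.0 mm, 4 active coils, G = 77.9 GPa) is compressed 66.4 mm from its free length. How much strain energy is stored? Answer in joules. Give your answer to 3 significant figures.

12.1 J

k = Gd⁴/(8D³N_a) = (77.9×10³)(3.0⁴)/(8·33.0³·4) = 5.4869 N/mm
U = ½kδ² = 0.5 × 5.4869 × 66.4² = 12096 N·mm = 12.096 J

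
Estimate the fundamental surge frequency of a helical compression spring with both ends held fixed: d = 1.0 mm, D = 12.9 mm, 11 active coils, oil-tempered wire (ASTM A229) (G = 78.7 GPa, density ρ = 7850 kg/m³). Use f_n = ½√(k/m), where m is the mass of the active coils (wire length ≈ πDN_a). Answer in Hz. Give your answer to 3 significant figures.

195 Hz

k = Gd⁴/(8D³N_a) = (78.7×10³)(1.0⁴)/(8·12.9³·11) = 0.4166 N/mm = 416.6 N/m
Wire length L = πDN_a = π·12.9·11 = 445.79 mm
m = ρ·(πd²/4)·L = 7850 × 0.7854×10⁻⁶ m² × 0.44579 m = 0.0027485 kg
f_n = ½√(k/m) = 0.5·√(416.6/0.0027485) = 0.5·√(1.5158e+05) = 194.66 Hz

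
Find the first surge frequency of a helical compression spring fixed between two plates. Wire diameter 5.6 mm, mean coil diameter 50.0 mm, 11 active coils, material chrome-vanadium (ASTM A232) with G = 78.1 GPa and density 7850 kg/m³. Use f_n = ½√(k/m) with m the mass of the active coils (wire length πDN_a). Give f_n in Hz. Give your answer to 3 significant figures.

k = Gd⁴/(8D³N_a) = (78.1×10³)(5.6⁴)/(8·50.0³·11) = 6.9825 N/mm = 6982.5 N/m
Wire length L = πDN_a = π·50.0·11 = 1727.9 mm
m = ρ·(πd²/4)·L = 7850 × 24.63×10⁻⁶ m² × 1.7279 m = 0.33408 kg
f_n = ½√(k/m) = 0.5·√(6982.5/0.33408) = 0.5·√(20901) = 72.285 Hz

72.3 Hz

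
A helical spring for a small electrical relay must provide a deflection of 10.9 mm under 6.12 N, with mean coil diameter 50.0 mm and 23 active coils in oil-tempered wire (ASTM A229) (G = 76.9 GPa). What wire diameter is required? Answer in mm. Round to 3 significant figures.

Required rate k = F/δ = 6.12/10.9 = 0.56147 N/mm
d = (8D³N_a·k / G)^(1/4) = (8·50.0³·23·0.56147 / (76.9×10³))^0.25
  = (167.93)^0.25 = 3.5998 mm

3.60 mm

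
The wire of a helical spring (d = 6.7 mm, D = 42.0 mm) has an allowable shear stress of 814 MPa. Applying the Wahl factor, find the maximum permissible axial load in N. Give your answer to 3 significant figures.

C = D/d = 42.0/6.7 = 6.2687
K_W = (4C−1)/(4C−4) + 0.615/C = 24.075/21.075 + 0.0981 = 1.2405
τ_max = K·8FD/(πd³) → F_max = τ_allow·πd³/(8DK)
F_max = 814·π·6.7³/(8·42.0·1.2405) = 7.6913e+05/416.79 = 1845.3 N

1850 N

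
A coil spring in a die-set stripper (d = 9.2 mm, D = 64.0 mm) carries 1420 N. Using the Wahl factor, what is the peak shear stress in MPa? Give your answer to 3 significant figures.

Spring index C = D/d = 64.0/9.2 = 6.9565
K_W = (4C−1)/(4C−4) + 0.615/C = 26.826/23.826 + 0.0884 = 1.2143
τ₀ = 8FD/(πd³) = 8·1420·64.0/(π·9.2³) = 727040/2446.3 = 297.2 MPa
τ_max = K·τ₀ = 1.2143 × 297.2 = 360.89 MPa

361 MPa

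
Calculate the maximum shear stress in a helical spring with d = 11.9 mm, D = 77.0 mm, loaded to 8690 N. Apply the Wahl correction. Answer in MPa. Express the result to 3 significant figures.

1250 MPa

Spring index C = D/d = 77.0/11.9 = 6.4706
K_W = (4C−1)/(4C−4) + 0.615/C = 24.882/21.882 + 0.0950 = 1.2321
τ₀ = 8FD/(πd³) = 8·8690·77.0/(π·11.9³) = 5.35304e+06/5294.1 = 1011.1 MPa
τ_max = K·τ₀ = 1.2321 × 1011.1 = 1245.9 MPa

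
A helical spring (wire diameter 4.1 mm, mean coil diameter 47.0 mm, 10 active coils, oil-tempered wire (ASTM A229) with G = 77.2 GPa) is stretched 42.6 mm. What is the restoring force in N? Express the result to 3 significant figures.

112 N

k = Gd⁴/(8D³N_a) = (77.2×10³)(4.1⁴)/(8·47.0³·10) = 2.6265 N/mm
F = k·δ = 2.6265 × 42.6 = 111.89 N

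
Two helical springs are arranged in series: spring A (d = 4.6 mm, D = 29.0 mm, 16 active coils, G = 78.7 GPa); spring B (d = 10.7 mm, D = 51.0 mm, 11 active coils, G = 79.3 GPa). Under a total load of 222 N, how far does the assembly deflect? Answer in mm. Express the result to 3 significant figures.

22.2 mm

k_A = Gd⁴/(8D³N_a) = (78.7×10³)(4.6⁴)/(8·29.0³·16) = 11.288 N/mm
k_B = Gd⁴/(8D³N_a) = (79.3×10³)(10.7⁴)/(8·51.0³·11) = 89.046 N/mm
Series: 1/k_eq = 1/11.288 + 1/89.046 = 0.099823; k_eq = 10.018 N/mm
δ = F/k_eq = 222/10.018 = 22.161 mm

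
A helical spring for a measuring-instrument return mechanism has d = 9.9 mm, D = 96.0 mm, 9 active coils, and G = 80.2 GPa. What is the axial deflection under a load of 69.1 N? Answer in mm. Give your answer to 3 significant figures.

k = Gd⁴/(8D³N_a) = (80.2×10³)(9.9⁴)/(8·96.0³·9) = 12.094 N/mm
δ = F/k = 69.1 / 12.094 = 5.7136 mm

5.71 mm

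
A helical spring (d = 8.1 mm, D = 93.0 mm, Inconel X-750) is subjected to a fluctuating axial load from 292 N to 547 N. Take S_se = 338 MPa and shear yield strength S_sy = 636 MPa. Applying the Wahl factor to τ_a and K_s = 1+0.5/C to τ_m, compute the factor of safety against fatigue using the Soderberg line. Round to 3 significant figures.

2.02

C = D/d = 93.0/8.1 = 11.4815; K_W = (4C−1)/(4C−4)+0.615/C = 1.1251; K_s = 1+0.5/C = 1.0435
F_a = (F_max−F_min)/2 = 127.5 N; F_m = (F_max+F_min)/2 = 419.5 N
τ_a = K_W·8F_aD/(πd³) = 1.1251 × 56.817 = 63.926 MPa
τ_m = K_s·8F_mD/(πd³) = 1.0435 × 186.94 = 195.08 MPa
Soderberg: 1/n_f = τ_a/S_se + τ_m/S_sy = 63.926/338 + 195.08/636 = 0.18913 + 0.30673 = 0.49586
n_f = 1/0.49586 = 2.017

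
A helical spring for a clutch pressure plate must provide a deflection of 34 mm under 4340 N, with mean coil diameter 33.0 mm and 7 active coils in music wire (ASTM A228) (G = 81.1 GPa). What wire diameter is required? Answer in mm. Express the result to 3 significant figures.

7.50 mm

Required rate k = F/δ = 4340/34 = 127.65 N/mm
d = (8D³N_a·k / G)^(1/4) = (8·33.0³·7·127.65 / (81.1×10³))^0.25
  = (3167.5)^0.25 = 7.5020 mm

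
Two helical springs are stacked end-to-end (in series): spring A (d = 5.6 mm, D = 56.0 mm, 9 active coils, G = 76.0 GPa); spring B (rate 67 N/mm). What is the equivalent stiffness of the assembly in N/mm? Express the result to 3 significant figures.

k_A = Gd⁴/(8D³N_a) = (76.0×10³)(5.6⁴)/(8·56.0³·9) = 5.9111 N/mm
Series: 1/k_eq = 1/5.9111 + 1/67 = 0.1841; k_eq = 5.4319 N/mm

5.43 N/mm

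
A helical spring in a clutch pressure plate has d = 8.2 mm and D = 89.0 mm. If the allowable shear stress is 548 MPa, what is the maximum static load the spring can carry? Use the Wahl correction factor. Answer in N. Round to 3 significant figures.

1180 N

C = D/d = 89.0/8.2 = 10.8537
K_W = (4C−1)/(4C−4) + 0.615/C = 42.415/39.415 + 0.0567 = 1.1328
τ_max = K·8FD/(πd³) → F_max = τ_allow·πd³/(8DK)
F_max = 548·π·8.2³/(8·89.0·1.1328) = 9.4923e+05/806.54 = 1176.9 N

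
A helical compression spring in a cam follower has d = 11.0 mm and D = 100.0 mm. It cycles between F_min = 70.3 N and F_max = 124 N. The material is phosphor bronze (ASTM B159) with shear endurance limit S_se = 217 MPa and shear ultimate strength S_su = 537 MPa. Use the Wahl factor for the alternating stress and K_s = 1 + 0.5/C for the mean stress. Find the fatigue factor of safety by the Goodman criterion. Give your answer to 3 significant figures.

C = D/d = 100.0/11.0 = 9.0909; K_W = (4C−1)/(4C−4)+0.615/C = 1.1603; K_s = 1+0.5/C = 1.0550
F_a = (F_max−F_min)/2 = 26.85 N; F_m = (F_max+F_min)/2 = 97.15 N
τ_a = K_W·8F_aD/(πd³) = 1.1603 × 5.137 = 5.9607 MPa
τ_m = K_s·8F_mD/(πd³) = 1.0550 × 18.587 = 19.609 MPa
Goodman: 1/n_f = τ_a/S_se + τ_m/S_su = 5.9607/217 + 19.609/537 = 0.02747 + 0.03652 = 0.063984
n_f = 1/0.063984 = 15.63

15.6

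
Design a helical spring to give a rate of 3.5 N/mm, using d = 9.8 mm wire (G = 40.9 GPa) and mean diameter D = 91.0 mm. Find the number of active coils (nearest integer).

N_a = Gd⁴/(8D³k) = (40.9×10³ × 9.8⁴)/(8 × 91.0³ × 3.5)
    = 3.77249e+08 / 2.11e+07 = 17.88 → 18 coils

18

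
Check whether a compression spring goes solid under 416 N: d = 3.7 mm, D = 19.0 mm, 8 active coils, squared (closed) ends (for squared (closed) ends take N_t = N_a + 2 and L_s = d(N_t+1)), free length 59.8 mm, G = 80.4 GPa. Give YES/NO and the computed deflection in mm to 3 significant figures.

k = Gd⁴/(8D³N_a) = (80.4×10³)(3.7⁴)/(8·19.0³·8) = 34.326 N/mm
N_t = 10; L_s = 3.7·11 = 40.7 mm; δ_solid = L₀ − L_s = 59.8 − 40.7 = 19.1 mm
δ = F/k = 416/34.326 = 12.119 mm
δ < δ_solid → spring does not go solid

NO, δ = 12.1 mm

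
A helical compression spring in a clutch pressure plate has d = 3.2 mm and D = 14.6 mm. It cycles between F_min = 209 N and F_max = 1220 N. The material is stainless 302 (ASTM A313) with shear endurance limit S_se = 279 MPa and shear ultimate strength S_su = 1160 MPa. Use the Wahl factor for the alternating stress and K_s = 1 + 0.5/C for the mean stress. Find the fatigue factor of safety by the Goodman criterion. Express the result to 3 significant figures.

C = D/d = 14.6/3.2 = 4.5625; K_W = (4C−1)/(4C−4)+0.615/C = 1.3453; K_s = 1+0.5/C = 1.1096
F_a = (F_max−F_min)/2 = 505.5 N; F_m = (F_max+F_min)/2 = 714.5 N
τ_a = K_W·8F_aD/(πd³) = 1.3453 × 573.54 = 771.6 MPa
τ_m = K_s·8F_mD/(πd³) = 1.1096 × 810.67 = 899.51 MPa
Goodman: 1/n_f = τ_a/S_se + τ_m/S_su = 771.6/279 + 899.51/1160 = 2.76558 + 0.77544 = 3.541
n_f = 1/3.541 = 0.2824

0.282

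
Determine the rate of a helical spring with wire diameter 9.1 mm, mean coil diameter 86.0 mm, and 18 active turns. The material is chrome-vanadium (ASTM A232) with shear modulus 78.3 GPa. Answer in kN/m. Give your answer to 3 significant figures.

5.86 kN/m

k = Gd⁴/(8D³N_a) = (78.3×10³ × 9.1⁴) / (8 × 86.0³ × 18)
  = 5.36942e+08 / 9.15921e+07 = 5.8623 N/mm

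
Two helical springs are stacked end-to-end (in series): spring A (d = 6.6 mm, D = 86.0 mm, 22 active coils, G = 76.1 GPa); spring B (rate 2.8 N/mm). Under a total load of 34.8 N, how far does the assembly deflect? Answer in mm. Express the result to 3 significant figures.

k_A = Gd⁴/(8D³N_a) = (76.1×10³)(6.6⁴)/(8·86.0³·22) = 1.2899 N/mm
Series: 1/k_eq = 1/1.2899 + 1/2.8 = 1.1324; k_eq = 0.88308 N/mm
δ = F/k_eq = 34.8/0.88308 = 39.408 mm

39.4 mm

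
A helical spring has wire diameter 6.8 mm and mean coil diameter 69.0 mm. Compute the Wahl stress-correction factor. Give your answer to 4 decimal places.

1.1426

C = D/d = 69.0/6.8 = 10.1471
K_W = (4C−1)/(4C−4) + 0.615/C = 39.588/36.588 + 0.0606 = 1.1426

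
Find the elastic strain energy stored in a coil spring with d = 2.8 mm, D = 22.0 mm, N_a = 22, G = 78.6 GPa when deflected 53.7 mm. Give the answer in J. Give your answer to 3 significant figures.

k = Gd⁴/(8D³N_a) = (78.6×10³)(2.8⁴)/(8·22.0³·22) = 2.5779 N/mm
U = ½kδ² = 0.5 × 2.5779 × 53.7² = 3717 N·mm = 3.717 J

3.72 J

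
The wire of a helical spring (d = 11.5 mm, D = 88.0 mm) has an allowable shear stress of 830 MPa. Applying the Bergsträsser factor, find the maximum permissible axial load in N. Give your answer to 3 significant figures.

C = D/d = 88.0/11.5 = 7.6522
K_B = (4C+2)/(4C−3) = 32.609/27.609 = 1.1811
τ_max = K·8FD/(πd³) → F_max = τ_allow·πd³/(8DK)
F_max = 830·π·11.5³/(8·88.0·1.1811) = 3.9657e+06/831.5 = 4769.4 N

4770 N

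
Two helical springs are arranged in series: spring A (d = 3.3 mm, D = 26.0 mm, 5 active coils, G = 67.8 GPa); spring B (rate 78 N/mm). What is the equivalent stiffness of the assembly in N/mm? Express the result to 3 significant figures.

9.97 N/mm

k_A = Gd⁴/(8D³N_a) = (67.8×10³)(3.3⁴)/(8·26.0³·5) = 11.437 N/mm
Series: 1/k_eq = 1/11.437 + 1/78 = 0.10026; k_eq = 9.9743 N/mm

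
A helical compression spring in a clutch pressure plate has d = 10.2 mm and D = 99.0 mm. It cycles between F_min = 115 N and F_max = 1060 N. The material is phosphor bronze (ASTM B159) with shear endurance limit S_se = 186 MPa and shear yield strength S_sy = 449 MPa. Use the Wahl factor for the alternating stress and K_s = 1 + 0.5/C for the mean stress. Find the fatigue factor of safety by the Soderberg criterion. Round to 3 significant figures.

0.980

C = D/d = 99.0/10.2 = 9.7059; K_W = (4C−1)/(4C−4)+0.615/C = 1.1495; K_s = 1+0.5/C = 1.0515
F_a = (F_max−F_min)/2 = 472.5 N; F_m = (F_max+F_min)/2 = 587.5 N
τ_a = K_W·8F_aD/(πd³) = 1.1495 × 112.25 = 129.03 MPa
τ_m = K_s·8F_mD/(πd³) = 1.0515 × 139.57 = 146.76 MPa
Soderberg: 1/n_f = τ_a/S_se + τ_m/S_sy = 129.03/186 + 146.76/449 = 0.69371 + 0.32685 = 1.0206
n_f = 1/1.0206 = 0.9799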